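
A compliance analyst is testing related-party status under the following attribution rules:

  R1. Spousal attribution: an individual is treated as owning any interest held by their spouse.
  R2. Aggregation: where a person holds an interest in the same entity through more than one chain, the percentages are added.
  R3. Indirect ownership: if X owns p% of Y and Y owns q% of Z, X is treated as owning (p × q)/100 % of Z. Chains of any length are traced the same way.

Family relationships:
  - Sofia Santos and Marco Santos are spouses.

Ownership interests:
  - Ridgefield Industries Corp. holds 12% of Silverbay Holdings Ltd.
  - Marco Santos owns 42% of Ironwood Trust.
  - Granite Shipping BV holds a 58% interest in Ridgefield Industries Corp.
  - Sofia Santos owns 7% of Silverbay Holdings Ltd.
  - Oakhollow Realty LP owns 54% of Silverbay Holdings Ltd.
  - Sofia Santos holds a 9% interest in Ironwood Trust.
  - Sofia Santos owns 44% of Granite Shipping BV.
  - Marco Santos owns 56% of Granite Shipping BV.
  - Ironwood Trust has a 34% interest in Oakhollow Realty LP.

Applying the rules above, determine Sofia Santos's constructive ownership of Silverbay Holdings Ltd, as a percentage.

By spousal attribution (R1), Sofia Santos is treated as also owning Marco Santos's interest in Granite Shipping BV, giving 44% + 56% = 100%.
By spousal attribution (R1), Sofia Santos is treated as also owning Marco Santos's interest in Ironwood Trust, giving 9% + 42% = 51%.
Chain via Granite Shipping BV → Ridgefield Industries Corp. (R3): 100% × 58% × 12% = 6.96% of Silverbay Holdings Ltd.
Chain via Ironwood Trust → Oakhollow Realty LP (R3): 51% × 34% × 54% = 9.3636% of Silverbay Holdings Ltd.
Direct interest in Silverbay Holdings Ltd: 7%.
Aggregating (R2): 6.96% + 9.3636% + 7% = 23.3236%.

23.3236%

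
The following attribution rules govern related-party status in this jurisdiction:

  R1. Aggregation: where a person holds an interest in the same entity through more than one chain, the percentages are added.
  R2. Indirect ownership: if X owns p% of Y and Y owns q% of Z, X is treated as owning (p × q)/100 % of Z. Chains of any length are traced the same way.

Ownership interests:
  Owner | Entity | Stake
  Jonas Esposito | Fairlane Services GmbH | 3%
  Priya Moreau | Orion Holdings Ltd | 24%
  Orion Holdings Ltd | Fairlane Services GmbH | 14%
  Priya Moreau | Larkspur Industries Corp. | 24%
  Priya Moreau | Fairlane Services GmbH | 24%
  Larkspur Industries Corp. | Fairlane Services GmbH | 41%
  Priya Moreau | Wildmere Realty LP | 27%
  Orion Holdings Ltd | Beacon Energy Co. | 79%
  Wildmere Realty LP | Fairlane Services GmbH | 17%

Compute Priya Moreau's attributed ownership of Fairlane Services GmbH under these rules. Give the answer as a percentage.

41.79%

Chain via Orion Holdings Ltd (R2): 24% × 14% = 3.36% of Fairlane Services GmbH.
Chain via Wildmere Realty LP (R2): 27% × 17% = 4.59% of Fairlane Services GmbH.
Chain via Larkspur Industries Corp. (R2): 24% × 41% = 9.84% of Fairlane Services GmbH.
Direct interest in Fairlane Services GmbH: 24%.
Aggregating (R1): 3.36% + 4.59% + 9.84% + 24% = 41.79%.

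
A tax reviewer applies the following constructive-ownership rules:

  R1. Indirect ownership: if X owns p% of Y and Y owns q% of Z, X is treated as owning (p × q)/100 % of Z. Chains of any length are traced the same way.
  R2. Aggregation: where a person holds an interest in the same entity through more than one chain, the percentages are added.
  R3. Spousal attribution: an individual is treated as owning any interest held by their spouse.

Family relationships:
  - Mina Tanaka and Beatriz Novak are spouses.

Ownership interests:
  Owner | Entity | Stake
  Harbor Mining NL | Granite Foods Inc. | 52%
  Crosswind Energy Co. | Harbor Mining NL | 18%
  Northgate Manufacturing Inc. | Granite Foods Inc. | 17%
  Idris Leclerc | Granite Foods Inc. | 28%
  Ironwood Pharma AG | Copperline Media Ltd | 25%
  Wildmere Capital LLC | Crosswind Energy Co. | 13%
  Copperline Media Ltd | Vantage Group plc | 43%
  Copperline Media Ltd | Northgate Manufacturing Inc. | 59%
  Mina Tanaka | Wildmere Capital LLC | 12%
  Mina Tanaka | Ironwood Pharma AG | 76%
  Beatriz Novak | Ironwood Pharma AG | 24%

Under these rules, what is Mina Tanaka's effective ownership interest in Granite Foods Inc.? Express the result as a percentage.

2.653516%

By spousal attribution (R3), Mina Tanaka is treated as also owning Beatriz Novak's interest in Ironwood Pharma AG, giving 76% + 24% = 100%.
Chain via Ironwood Pharma AG → Copperline Media Ltd → Northgate Manufacturing Inc. (R1): 100% × 25% × 59% × 17% = 2.5075% of Granite Foods Inc.
Chain via Wildmere Capital LLC → Crosswind Energy Co. → Harbor Mining NL (R1): 12% × 13% × 18% × 52% = 0.146016% of Granite Foods Inc.
Aggregating (R2): 2.5075% + 0.146016% = 2.653516%.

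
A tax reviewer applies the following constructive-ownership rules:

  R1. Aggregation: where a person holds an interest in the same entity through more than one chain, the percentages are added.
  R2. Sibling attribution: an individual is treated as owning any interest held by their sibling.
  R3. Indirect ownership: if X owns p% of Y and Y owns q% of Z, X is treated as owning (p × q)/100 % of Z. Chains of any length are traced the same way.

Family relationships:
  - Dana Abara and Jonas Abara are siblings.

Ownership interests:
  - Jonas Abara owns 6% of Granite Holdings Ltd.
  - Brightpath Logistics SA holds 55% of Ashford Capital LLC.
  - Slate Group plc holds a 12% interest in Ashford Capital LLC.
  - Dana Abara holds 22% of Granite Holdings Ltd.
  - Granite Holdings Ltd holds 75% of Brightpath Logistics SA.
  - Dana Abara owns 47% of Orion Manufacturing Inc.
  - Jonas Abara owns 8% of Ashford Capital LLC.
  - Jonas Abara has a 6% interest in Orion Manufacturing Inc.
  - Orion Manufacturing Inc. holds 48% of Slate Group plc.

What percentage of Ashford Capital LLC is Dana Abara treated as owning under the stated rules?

By sibling attribution (R2), Dana Abara is treated as also owning Jonas Abara's interest in Granite Holdings Ltd, giving 22% + 6% = 28%.
By sibling attribution (R2), Dana Abara is treated as also owning Jonas Abara's interest in Orion Manufacturing Inc, giving 47% + 6% = 53%.
By sibling attribution (R2), Dana Abara is treated as owning Jonas Abara's 8% interest in Ashford Capital LLC.
Chain via Granite Holdings Ltd → Brightpath Logistics SA (R3): 28% × 75% × 55% = 11.55% of Ashford Capital LLC.
Chain via Orion Manufacturing Inc. → Slate Group plc (R3): 53% × 48% × 12% = 3.0528% of Ashford Capital LLC.
Direct interest in Ashford Capital LLC: 8%.
Aggregating (R1): 11.55% + 3.0528% + 8% = 22.6028%.

22.6028%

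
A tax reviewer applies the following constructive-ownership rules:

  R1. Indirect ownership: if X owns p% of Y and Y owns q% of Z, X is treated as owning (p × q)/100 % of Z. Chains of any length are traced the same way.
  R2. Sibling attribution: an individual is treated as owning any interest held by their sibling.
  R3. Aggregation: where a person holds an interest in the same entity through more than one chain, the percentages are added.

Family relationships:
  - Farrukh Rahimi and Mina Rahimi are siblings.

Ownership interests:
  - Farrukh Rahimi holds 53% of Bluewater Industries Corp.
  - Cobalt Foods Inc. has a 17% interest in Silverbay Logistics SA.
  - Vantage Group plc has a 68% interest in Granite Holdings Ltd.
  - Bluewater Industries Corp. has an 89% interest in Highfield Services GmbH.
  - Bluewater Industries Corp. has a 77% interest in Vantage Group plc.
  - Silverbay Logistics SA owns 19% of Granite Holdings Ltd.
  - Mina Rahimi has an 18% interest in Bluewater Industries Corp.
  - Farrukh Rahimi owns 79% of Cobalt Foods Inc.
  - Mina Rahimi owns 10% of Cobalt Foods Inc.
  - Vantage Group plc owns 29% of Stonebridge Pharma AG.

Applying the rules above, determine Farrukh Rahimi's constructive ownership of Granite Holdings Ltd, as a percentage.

By sibling attribution (R2), Farrukh Rahimi is treated as also owning Mina Rahimi's interest in Cobalt Foods Inc, giving 79% + 10% = 89%.
By sibling attribution (R2), Farrukh Rahimi is treated as also owning Mina Rahimi's interest in Bluewater Industries Corp, giving 53% + 18% = 71%.
Chain via Cobalt Foods Inc. → Silverbay Logistics SA (R1): 89% × 17% × 19% = 2.8747% of Granite Holdings Ltd.
Chain via Bluewater Industries Corp. → Vantage Group plc (R1): 71% × 77% × 68% = 37.1756% of Granite Holdings Ltd.
Aggregating (R3): 2.8747% + 37.1756% = 40.0503%.

40.0503%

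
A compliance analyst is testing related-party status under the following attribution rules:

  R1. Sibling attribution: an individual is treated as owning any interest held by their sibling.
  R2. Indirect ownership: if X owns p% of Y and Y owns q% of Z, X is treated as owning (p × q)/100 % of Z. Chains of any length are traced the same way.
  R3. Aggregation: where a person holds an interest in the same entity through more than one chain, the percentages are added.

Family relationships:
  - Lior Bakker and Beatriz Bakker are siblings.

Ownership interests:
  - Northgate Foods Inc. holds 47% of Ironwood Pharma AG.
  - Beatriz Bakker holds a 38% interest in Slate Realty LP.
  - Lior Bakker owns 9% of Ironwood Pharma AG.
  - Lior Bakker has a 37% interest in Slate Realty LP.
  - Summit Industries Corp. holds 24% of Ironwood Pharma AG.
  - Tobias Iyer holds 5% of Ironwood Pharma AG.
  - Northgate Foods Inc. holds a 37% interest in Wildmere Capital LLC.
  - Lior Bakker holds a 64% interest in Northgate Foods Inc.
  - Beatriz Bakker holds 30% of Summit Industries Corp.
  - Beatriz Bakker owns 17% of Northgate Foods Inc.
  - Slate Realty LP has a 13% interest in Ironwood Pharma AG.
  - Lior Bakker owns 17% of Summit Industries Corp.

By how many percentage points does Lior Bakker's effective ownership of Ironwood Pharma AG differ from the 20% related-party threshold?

By sibling attribution (R1), Lior Bakker is treated as also owning Beatriz Bakker's interest in Summit Industries Corp, giving 17% + 30% = 47%.
By sibling attribution (R1), Lior Bakker is treated as also owning Beatriz Bakker's interest in Slate Realty LP, giving 37% + 38% = 75%.
By sibling attribution (R1), Lior Bakker is treated as also owning Beatriz Bakker's interest in Northgate Foods Inc, giving 64% + 17% = 81%.
Chain via Summit Industries Corp. (R2): 47% × 24% = 11.28% of Ironwood Pharma AG.
Chain via Slate Realty LP (R2): 75% × 13% = 9.75% of Ironwood Pharma AG.
Chain via Northgate Foods Inc. (R2): 81% × 47% = 38.07% of Ironwood Pharma AG.
Direct interest in Ironwood Pharma AG: 9%.
Aggregating (R3): 11.28% + 9.75% + 38.07% + 9% = 68.1%.
68.1% exceeds the 20% threshold by 48.1 percentage points.

48.1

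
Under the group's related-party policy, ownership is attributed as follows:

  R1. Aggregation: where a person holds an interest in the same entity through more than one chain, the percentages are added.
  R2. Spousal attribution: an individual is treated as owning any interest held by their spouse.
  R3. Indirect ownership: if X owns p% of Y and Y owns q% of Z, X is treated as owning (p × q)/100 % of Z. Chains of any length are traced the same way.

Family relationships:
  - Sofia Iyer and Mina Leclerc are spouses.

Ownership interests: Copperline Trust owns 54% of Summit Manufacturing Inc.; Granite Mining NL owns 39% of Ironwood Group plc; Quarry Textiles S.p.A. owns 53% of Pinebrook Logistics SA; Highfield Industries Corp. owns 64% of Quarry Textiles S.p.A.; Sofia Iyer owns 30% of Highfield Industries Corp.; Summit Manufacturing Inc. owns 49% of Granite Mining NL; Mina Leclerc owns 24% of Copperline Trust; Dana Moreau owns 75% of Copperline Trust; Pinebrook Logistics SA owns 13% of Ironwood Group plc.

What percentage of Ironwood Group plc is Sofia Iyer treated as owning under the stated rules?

3.799536%

By spousal attribution (R2), Sofia Iyer is treated as owning Mina Leclerc's 24% interest in Copperline Trust.
Chain via Highfield Industries Corp. → Quarry Textiles S.p.A. → Pinebrook Logistics SA (R3): 30% × 64% × 53% × 13% = 1.32288% of Ironwood Group plc.
Chain via Copperline Trust → Summit Manufacturing Inc. → Granite Mining NL (R3): 24% × 54% × 49% × 39% = 2.476656% of Ironwood Group plc.
Aggregating (R1): 1.32288% + 2.476656% = 3.799536%.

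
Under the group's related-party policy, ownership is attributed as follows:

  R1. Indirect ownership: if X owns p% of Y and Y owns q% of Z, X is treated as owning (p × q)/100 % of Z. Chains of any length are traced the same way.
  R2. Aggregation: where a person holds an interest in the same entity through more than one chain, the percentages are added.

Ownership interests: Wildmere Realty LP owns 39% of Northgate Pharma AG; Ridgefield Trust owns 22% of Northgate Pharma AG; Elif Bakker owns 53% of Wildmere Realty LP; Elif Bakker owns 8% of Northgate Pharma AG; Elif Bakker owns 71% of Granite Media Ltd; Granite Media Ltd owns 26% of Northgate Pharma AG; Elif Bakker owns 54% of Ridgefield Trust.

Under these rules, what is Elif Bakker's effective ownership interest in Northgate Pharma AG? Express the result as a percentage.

59.01%

Chain via Granite Media Ltd (R1): 71% × 26% = 18.46% of Northgate Pharma AG.
Chain via Ridgefield Trust (R1): 54% × 22% = 11.88% of Northgate Pharma AG.
Chain via Wildmere Realty LP (R1): 53% × 39% = 20.67% of Northgate Pharma AG.
Direct interest in Northgate Pharma AG: 8%.
Aggregating (R2): 18.46% + 11.88% + 20.67% + 8% = 59.01%.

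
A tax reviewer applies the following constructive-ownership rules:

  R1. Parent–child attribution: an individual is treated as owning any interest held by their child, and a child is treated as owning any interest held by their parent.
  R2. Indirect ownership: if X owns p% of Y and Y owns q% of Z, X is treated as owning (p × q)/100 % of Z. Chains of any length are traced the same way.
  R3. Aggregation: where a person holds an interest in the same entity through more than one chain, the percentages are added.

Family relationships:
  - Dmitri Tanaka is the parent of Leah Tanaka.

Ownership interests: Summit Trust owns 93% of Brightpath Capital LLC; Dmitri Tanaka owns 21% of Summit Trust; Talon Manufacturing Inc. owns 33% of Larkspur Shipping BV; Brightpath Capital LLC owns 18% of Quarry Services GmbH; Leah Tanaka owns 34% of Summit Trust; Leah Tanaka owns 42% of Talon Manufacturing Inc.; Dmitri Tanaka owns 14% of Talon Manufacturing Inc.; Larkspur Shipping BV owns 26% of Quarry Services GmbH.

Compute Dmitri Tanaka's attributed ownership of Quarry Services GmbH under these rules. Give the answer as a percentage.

By parent–child attribution (R1), Dmitri Tanaka is treated as also owning Leah Tanaka's interest in Summit Trust, giving 21% + 34% = 55%.
By parent–child attribution (R1), Dmitri Tanaka is treated as also owning Leah Tanaka's interest in Talon Manufacturing Inc, giving 14% + 42% = 56%.
Chain via Summit Trust → Brightpath Capital LLC (R2): 55% × 93% × 18% = 9.207% of Quarry Services GmbH.
Chain via Talon Manufacturing Inc. → Larkspur Shipping BV (R2): 56% × 33% × 26% = 4.8048% of Quarry Services GmbH.
Aggregating (R3): 9.207% + 4.8048% = 14.0118%.

14.0118%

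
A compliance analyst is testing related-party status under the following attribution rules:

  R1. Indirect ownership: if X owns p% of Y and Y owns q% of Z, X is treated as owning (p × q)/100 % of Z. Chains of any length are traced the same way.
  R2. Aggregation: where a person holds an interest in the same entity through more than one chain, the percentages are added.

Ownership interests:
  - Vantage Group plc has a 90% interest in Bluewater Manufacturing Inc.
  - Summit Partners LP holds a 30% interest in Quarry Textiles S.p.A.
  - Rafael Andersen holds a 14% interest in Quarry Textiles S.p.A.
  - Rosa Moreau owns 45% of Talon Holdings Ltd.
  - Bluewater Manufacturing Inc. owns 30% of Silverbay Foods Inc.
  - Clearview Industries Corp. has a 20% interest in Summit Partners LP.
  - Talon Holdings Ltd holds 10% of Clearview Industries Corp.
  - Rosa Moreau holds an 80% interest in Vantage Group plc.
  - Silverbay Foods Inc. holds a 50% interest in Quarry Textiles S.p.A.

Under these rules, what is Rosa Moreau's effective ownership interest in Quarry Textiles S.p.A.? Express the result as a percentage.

Chain via Talon Holdings Ltd → Clearview Industries Corp. → Summit Partners LP (R1): 45% × 10% × 20% × 30% = 0.27% of Quarry Textiles S.p.A.
Chain via Vantage Group plc → Bluewater Manufacturing Inc. → Silverbay Foods Inc. (R1): 80% × 90% × 30% × 50% = 10.8% of Quarry Textiles S.p.A.
Aggregating (R2): 0.27% + 10.8% = 11.07%.

11.07%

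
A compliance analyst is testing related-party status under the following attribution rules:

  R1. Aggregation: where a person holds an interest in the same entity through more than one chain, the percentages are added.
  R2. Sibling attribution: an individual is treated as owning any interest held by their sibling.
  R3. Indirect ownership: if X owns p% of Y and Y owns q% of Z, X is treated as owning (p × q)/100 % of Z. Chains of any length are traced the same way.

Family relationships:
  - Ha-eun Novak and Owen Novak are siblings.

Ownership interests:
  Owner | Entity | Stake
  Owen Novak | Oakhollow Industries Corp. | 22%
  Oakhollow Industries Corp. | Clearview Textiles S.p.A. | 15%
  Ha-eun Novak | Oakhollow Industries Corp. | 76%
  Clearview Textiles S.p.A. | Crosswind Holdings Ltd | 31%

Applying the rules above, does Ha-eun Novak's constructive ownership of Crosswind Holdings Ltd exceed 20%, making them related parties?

No

By sibling attribution (R2), Ha-eun Novak is treated as also owning Owen Novak's interest in Oakhollow Industries Corp, giving 76% + 22% = 98%.
Chain via Oakhollow Industries Corp. → Clearview Textiles S.p.A. (R3): 98% × 15% × 31% = 4.557% of Crosswind Holdings Ltd.
4.557% does not exceed the 20% threshold, so Ha-eun is not a related party to Crosswind Holdings Ltd.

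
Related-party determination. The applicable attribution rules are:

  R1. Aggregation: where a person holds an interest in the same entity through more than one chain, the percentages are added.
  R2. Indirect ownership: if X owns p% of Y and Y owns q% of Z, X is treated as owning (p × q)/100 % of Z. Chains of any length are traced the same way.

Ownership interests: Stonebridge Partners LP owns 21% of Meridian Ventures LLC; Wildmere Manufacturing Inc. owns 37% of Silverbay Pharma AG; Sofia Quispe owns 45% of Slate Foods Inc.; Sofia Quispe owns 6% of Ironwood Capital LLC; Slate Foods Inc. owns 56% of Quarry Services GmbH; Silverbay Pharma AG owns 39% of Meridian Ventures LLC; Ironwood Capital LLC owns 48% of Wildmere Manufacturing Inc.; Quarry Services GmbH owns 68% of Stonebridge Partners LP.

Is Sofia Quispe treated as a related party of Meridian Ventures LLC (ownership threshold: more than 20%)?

Chain via Ironwood Capital LLC → Wildmere Manufacturing Inc. → Silverbay Pharma AG (R2): 6% × 48% × 37% × 39% = 0.415584% of Meridian Ventures LLC.
Chain via Slate Foods Inc. → Quarry Services GmbH → Stonebridge Partners LP (R2): 45% × 56% × 68% × 21% = 3.59856% of Meridian Ventures LLC.
Aggregating (R1): 0.415584% + 3.59856% = 4.014144%.
4.014144% does not exceed the 20% threshold, so Sofia is not a related party to Meridian Ventures LLC.

No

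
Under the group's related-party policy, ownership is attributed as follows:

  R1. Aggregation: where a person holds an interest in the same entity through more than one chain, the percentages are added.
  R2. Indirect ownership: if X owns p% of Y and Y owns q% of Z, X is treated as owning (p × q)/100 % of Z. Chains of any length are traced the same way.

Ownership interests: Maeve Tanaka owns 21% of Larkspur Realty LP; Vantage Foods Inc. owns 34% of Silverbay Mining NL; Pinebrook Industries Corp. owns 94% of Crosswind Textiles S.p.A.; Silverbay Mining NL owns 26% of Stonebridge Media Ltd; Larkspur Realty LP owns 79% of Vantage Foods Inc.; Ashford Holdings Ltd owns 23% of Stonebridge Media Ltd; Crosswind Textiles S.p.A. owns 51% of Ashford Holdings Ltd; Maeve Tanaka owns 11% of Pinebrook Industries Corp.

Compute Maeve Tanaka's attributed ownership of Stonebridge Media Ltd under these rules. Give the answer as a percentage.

Chain via Pinebrook Industries Corp. → Crosswind Textiles S.p.A. → Ashford Holdings Ltd (R2): 11% × 94% × 51% × 23% = 1.212882% of Stonebridge Media Ltd.
Chain via Larkspur Realty LP → Vantage Foods Inc. → Silverbay Mining NL (R2): 21% × 79% × 34% × 26% = 1.466556% of Stonebridge Media Ltd.
Aggregating (R1): 1.212882% + 1.466556% = 2.679438%.

2.679438%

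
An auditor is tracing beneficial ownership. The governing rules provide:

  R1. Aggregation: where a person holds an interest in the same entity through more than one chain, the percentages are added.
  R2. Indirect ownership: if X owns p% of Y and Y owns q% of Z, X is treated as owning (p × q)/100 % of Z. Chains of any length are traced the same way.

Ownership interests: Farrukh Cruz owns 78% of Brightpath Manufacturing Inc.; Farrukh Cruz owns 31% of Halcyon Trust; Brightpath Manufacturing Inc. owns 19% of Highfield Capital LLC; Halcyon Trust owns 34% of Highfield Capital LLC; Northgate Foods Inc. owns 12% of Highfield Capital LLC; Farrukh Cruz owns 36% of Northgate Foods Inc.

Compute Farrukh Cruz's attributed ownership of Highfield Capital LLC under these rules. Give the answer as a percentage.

Chain via Halcyon Trust (R2): 31% × 34% = 10.54% of Highfield Capital LLC.
Chain via Brightpath Manufacturing Inc. (R2): 78% × 19% = 14.82% of Highfield Capital LLC.
Chain via Northgate Foods Inc. (R2): 36% × 12% = 4.32% of Highfield Capital LLC.
Aggregating (R1): 10.54% + 14.82% + 4.32% = 29.68%.

29.68%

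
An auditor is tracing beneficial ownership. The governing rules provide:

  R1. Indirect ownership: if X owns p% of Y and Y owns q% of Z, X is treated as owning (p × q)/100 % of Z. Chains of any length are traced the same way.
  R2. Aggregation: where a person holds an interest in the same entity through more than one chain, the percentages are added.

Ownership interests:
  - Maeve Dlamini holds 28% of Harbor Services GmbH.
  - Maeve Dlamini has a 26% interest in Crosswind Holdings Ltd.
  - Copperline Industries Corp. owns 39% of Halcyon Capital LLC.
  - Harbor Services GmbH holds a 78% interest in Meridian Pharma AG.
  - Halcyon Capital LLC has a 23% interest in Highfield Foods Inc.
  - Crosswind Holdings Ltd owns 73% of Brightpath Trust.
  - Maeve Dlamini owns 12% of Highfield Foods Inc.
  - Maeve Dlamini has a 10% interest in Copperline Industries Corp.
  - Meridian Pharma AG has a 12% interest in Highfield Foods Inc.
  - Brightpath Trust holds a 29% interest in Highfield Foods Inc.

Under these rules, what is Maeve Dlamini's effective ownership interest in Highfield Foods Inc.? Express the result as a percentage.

Chain via Copperline Industries Corp. → Halcyon Capital LLC (R1): 10% × 39% × 23% = 0.897% of Highfield Foods Inc.
Chain via Crosswind Holdings Ltd → Brightpath Trust (R1): 26% × 73% × 29% = 5.5042% of Highfield Foods Inc.
Chain via Harbor Services GmbH → Meridian Pharma AG (R1): 28% × 78% × 12% = 2.6208% of Highfield Foods Inc.
Direct interest in Highfield Foods Inc: 12%.
Aggregating (R2): 0.897% + 5.5042% + 2.6208% + 12% = 21.022%.

21.022%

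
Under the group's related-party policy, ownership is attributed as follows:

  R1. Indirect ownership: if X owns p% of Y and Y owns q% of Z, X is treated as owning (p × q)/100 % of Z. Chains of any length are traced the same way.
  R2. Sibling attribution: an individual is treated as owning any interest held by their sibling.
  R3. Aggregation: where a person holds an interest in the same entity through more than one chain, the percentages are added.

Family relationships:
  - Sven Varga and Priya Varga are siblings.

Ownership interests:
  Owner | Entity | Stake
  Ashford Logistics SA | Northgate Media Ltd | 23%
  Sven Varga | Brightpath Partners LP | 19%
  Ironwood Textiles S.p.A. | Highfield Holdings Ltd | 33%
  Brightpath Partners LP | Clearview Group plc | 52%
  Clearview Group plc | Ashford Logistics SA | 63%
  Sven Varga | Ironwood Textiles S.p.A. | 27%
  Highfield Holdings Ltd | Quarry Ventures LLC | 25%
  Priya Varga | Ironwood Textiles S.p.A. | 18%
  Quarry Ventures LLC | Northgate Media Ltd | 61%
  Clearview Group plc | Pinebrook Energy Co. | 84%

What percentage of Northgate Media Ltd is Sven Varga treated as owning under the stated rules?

3.696237%

By sibling attribution (R2), Sven Varga is treated as also owning Priya Varga's interest in Ironwood Textiles S.p.A, giving 27% + 18% = 45%.
Chain via Brightpath Partners LP → Clearview Group plc → Ashford Logistics SA (R1): 19% × 52% × 63% × 23% = 1.431612% of Northgate Media Ltd.
Chain via Ironwood Textiles S.p.A. → Highfield Holdings Ltd → Quarry Ventures LLC (R1): 45% × 33% × 25% × 61% = 2.264625% of Northgate Media Ltd.
Aggregating (R3): 1.431612% + 2.264625% = 3.696237%.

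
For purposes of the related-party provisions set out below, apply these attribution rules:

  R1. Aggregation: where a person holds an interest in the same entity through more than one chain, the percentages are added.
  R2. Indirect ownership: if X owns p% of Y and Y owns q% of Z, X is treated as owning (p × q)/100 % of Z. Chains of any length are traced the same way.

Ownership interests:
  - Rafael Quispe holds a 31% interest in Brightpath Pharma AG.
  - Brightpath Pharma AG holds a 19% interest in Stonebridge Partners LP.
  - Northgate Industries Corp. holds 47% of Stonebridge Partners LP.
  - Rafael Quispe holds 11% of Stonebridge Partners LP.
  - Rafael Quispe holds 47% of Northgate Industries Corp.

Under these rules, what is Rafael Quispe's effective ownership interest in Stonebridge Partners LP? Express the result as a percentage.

38.98%

Chain via Northgate Industries Corp. (R2): 47% × 47% = 22.09% of Stonebridge Partners LP.
Chain via Brightpath Pharma AG (R2): 31% × 19% = 5.89% of Stonebridge Partners LP.
Direct interest in Stonebridge Partners LP: 11%.
Aggregating (R1): 22.09% + 5.89% + 11% = 38.98%.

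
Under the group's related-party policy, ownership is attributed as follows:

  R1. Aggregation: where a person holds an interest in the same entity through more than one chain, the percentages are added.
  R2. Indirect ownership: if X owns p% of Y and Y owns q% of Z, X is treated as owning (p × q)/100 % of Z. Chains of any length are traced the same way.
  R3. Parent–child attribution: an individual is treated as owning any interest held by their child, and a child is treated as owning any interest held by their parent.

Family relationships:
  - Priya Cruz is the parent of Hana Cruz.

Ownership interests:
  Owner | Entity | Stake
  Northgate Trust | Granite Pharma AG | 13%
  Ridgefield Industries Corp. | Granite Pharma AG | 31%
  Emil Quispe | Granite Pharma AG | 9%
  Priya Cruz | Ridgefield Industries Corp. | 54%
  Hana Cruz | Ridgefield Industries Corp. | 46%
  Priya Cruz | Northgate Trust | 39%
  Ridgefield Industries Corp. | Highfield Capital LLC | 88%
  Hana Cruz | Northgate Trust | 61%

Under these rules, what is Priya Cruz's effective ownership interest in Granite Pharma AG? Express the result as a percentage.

By parent–child attribution (R3), Priya Cruz is treated as also owning Hana Cruz's interest in Northgate Trust, giving 39% + 61% = 100%.
By parent–child attribution (R3), Priya Cruz is treated as also owning Hana Cruz's interest in Ridgefield Industries Corp, giving 54% + 46% = 100%.
Chain via Northgate Trust (R2): 100% × 13% = 13% of Granite Pharma AG.
Chain via Ridgefield Industries Corp. (R2): 100% × 31% = 31% of Granite Pharma AG.
Aggregating (R1): 13% + 31% = 44%.

44%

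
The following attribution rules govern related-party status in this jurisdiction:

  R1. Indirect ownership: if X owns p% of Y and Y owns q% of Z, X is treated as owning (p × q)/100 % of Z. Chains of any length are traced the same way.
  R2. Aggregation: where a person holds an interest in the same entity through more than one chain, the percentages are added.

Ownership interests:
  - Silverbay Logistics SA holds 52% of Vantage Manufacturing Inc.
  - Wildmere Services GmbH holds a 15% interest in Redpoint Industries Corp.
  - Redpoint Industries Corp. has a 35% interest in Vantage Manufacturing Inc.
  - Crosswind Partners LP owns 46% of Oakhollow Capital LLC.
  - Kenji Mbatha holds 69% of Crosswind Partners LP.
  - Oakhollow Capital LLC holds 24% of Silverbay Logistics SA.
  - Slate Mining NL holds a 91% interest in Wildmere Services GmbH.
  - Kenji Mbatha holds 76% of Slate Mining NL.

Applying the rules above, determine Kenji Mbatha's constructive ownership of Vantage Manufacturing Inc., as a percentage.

Chain via Crosswind Partners LP → Oakhollow Capital LLC → Silverbay Logistics SA (R1): 69% × 46% × 24% × 52% = 3.961152% of Vantage Manufacturing Inc.
Chain via Slate Mining NL → Wildmere Services GmbH → Redpoint Industries Corp. (R1): 76% × 91% × 15% × 35% = 3.6309% of Vantage Manufacturing Inc.
Aggregating (R2): 3.961152% + 3.6309% = 7.592052%.

7.592052%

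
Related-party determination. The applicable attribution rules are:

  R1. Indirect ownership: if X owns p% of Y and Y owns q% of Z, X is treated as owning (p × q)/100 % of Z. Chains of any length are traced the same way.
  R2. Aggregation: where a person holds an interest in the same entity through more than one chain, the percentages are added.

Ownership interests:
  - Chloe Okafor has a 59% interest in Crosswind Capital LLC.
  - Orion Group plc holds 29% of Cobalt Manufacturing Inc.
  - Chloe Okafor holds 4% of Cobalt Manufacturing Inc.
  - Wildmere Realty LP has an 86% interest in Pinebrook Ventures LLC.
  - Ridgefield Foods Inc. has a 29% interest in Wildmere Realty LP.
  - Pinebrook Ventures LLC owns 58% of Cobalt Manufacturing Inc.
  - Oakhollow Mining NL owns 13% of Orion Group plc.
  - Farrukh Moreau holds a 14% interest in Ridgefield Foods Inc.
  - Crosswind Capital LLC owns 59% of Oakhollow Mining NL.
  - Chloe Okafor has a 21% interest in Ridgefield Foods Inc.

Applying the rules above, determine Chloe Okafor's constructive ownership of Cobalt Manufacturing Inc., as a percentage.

8.350029%

Chain via Crosswind Capital LLC → Oakhollow Mining NL → Orion Group plc (R1): 59% × 59% × 13% × 29% = 1.312337% of Cobalt Manufacturing Inc.
Chain via Ridgefield Foods Inc. → Wildmere Realty LP → Pinebrook Ventures LLC (R1): 21% × 29% × 86% × 58% = 3.037692% of Cobalt Manufacturing Inc.
Direct interest in Cobalt Manufacturing Inc: 4%.
Aggregating (R2): 1.312337% + 3.037692% + 4% = 8.350029%.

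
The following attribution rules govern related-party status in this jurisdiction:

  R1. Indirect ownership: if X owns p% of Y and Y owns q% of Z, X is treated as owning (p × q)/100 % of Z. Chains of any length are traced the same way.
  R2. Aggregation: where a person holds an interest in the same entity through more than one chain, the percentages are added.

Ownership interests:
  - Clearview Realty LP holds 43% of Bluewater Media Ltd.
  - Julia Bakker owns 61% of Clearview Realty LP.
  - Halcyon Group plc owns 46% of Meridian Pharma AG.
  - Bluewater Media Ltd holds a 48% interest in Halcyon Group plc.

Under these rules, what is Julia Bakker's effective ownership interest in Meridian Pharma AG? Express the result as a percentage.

Chain via Clearview Realty LP → Bluewater Media Ltd → Halcyon Group plc (R1): 61% × 43% × 48% × 46% = 5.791584% of Meridian Pharma AG.

5.791584%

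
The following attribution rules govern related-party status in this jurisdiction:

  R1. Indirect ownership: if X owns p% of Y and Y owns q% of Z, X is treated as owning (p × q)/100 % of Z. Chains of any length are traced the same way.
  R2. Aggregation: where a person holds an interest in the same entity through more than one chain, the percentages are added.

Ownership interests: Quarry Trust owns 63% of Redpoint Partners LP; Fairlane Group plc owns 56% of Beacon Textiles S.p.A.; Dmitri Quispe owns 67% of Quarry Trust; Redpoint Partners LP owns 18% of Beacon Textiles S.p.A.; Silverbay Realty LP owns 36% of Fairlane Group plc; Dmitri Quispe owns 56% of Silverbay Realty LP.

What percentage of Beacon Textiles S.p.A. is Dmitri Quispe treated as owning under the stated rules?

Chain via Quarry Trust → Redpoint Partners LP (R1): 67% × 63% × 18% = 7.5978% of Beacon Textiles S.p.A.
Chain via Silverbay Realty LP → Fairlane Group plc (R1): 56% × 36% × 56% = 11.2896% of Beacon Textiles S.p.A.
Aggregating (R2): 7.5978% + 11.2896% = 18.8874%.

18.8874%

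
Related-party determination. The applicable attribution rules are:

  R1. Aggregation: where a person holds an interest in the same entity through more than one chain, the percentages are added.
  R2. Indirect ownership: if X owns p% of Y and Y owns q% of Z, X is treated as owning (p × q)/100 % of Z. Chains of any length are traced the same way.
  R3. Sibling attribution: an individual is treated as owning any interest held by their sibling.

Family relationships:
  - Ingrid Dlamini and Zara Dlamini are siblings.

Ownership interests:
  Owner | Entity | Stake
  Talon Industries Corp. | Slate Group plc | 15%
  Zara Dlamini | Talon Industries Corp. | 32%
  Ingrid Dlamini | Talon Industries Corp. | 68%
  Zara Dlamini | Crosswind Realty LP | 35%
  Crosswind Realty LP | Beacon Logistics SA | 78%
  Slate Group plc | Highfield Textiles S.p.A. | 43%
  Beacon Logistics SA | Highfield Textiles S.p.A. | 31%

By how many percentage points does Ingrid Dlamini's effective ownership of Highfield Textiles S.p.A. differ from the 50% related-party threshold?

35.087

By sibling attribution (R3), Ingrid Dlamini is treated as also owning Zara Dlamini's interest in Talon Industries Corp, giving 68% + 32% = 100%.
By sibling attribution (R3), Ingrid Dlamini is treated as owning Zara Dlamini's 35% interest in Crosswind Realty LP.
Chain via Talon Industries Corp. → Slate Group plc (R2): 100% × 15% × 43% = 6.45% of Highfield Textiles S.p.A.
Chain via Crosswind Realty LP → Beacon Logistics SA (R2): 35% × 78% × 31% = 8.463% of Highfield Textiles S.p.A.
Aggregating (R1): 6.45% + 8.463% = 14.913%.
14.913% falls short of the 50% threshold by 35.087 percentage points.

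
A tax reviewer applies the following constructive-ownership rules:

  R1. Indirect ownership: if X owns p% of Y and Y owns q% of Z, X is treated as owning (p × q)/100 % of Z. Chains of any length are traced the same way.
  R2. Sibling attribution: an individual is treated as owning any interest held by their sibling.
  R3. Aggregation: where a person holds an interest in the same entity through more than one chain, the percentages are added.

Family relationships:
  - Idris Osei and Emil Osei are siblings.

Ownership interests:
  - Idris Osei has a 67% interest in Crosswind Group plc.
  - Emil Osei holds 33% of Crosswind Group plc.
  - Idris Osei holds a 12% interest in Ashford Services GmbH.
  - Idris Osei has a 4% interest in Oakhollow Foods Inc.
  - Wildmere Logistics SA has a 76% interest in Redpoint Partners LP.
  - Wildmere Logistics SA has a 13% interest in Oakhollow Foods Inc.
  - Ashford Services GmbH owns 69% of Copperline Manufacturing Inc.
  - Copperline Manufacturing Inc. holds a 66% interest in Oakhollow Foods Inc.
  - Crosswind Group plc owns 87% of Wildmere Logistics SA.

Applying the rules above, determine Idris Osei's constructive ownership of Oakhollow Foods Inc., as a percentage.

By sibling attribution (R2), Idris Osei is treated as also owning Emil Osei's interest in Crosswind Group plc, giving 67% + 33% = 100%.
Chain via Ashford Services GmbH → Copperline Manufacturing Inc. (R1): 12% × 69% × 66% = 5.4648% of Oakhollow Foods Inc.
Chain via Crosswind Group plc → Wildmere Logistics SA (R1): 100% × 87% × 13% = 11.31% of Oakhollow Foods Inc.
Direct interest in Oakhollow Foods Inc: 4%.
Aggregating (R3): 5.4648% + 11.31% + 4% = 20.7748%.

20.7748%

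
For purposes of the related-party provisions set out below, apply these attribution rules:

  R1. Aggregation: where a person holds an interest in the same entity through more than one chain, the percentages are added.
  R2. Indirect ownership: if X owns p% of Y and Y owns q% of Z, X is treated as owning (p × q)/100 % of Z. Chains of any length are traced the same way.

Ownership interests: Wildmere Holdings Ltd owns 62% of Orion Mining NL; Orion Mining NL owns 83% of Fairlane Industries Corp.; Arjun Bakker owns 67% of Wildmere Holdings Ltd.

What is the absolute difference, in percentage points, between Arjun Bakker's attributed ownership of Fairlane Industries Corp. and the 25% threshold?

9.4782

Chain via Wildmere Holdings Ltd → Orion Mining NL (R2): 67% × 62% × 83% = 34.4782% of Fairlane Industries Corp.
34.4782% exceeds the 25% threshold by 9.4782 percentage points.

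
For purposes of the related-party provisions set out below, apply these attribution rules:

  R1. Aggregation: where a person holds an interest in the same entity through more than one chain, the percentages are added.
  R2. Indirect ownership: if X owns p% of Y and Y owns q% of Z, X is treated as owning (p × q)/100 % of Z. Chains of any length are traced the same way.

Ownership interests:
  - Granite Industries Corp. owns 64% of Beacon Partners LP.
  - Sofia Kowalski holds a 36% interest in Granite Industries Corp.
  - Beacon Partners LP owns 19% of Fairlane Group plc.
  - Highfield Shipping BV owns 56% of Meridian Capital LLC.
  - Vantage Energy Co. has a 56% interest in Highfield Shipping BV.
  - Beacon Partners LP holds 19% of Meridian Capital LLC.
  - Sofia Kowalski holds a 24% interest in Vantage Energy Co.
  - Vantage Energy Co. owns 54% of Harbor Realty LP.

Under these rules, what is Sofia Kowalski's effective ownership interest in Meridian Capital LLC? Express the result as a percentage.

11.904%

Chain via Granite Industries Corp. → Beacon Partners LP (R2): 36% × 64% × 19% = 4.3776% of Meridian Capital LLC.
Chain via Vantage Energy Co. → Highfield Shipping BV (R2): 24% × 56% × 56% = 7.5264% of Meridian Capital LLC.
Aggregating (R1): 4.3776% + 7.5264% = 11.904%.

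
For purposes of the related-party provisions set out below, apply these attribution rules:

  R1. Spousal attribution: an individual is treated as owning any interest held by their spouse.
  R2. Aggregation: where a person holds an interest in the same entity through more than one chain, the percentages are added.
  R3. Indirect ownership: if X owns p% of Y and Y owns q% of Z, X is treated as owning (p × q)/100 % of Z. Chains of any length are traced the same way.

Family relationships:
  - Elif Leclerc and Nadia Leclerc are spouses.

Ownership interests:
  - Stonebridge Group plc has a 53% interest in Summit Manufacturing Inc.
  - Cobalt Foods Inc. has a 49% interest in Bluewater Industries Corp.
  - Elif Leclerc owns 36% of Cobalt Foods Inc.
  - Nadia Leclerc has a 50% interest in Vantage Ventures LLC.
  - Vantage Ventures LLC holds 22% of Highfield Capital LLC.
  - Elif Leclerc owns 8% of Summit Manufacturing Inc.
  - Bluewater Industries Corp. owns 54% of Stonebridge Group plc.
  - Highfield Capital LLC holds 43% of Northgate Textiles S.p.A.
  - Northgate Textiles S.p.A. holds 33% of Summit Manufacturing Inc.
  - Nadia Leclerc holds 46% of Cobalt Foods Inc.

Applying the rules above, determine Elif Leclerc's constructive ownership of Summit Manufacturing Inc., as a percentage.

By spousal attribution (R1), Elif Leclerc is treated as also owning Nadia Leclerc's interest in Cobalt Foods Inc, giving 36% + 46% = 82%.
By spousal attribution (R1), Elif Leclerc is treated as owning Nadia Leclerc's 50% interest in Vantage Ventures LLC.
Chain via Cobalt Foods Inc. → Bluewater Industries Corp. → Stonebridge Group plc (R3): 82% × 49% × 54% × 53% = 11.499516% of Summit Manufacturing Inc.
Direct interest in Summit Manufacturing Inc: 8%.
Chain via Vantage Ventures LLC → Highfield Capital LLC → Northgate Textiles S.p.A. (R3): 50% × 22% × 43% × 33% = 1.5609% of Summit Manufacturing Inc.
Aggregating (R2): 11.499516% + 8% + 1.5609% = 21.060416%.

21.060416%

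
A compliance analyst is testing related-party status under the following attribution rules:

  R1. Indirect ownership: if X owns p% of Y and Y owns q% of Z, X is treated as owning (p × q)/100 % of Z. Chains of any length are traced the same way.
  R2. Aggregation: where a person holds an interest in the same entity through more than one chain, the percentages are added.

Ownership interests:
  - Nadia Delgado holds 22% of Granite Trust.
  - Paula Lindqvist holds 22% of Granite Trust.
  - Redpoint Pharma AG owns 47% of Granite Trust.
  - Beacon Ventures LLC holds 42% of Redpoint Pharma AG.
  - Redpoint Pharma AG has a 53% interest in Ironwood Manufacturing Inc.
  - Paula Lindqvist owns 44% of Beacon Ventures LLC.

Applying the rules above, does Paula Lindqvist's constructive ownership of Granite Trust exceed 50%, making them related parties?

No

Chain via Beacon Ventures LLC → Redpoint Pharma AG (R1): 44% × 42% × 47% = 8.6856% of Granite Trust.
Direct interest in Granite Trust: 22%.
Aggregating (R2): 8.6856% + 22% = 30.6856%.
30.6856% does not exceed the 50% threshold, so Paula is not a related party to Granite Trust.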